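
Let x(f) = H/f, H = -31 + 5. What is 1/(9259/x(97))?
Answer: -26/898123 ≈ -2.8949e-5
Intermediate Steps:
H = -26
x(f) = -26/f
1/(9259/x(97)) = 1/(9259/((-26/97))) = 1/(9259/((-26*1/97))) = 1/(9259/(-26/97)) = 1/(9259*(-97/26)) = 1/(-898123/26) = -26/898123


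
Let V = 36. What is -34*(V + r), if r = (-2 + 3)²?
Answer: -1258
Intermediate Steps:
r = 1 (r = 1² = 1)
-34*(V + r) = -34*(36 + 1) = -34*37 = -1258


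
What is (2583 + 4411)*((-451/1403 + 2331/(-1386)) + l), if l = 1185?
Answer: 127690776369/15433 ≈ 8.2739e+6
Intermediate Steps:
(2583 + 4411)*((-451/1403 + 2331/(-1386)) + l) = (2583 + 4411)*((-451/1403 + 2331/(-1386)) + 1185) = 6994*((-451*1/1403 + 2331*(-1/1386)) + 1185) = 6994*((-451/1403 - 37/22) + 1185) = 6994*(-61833/30866 + 1185) = 6994*(36514377/30866) = 127690776369/15433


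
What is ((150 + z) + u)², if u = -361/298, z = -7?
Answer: 1785316009/88804 ≈ 20104.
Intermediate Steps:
u = -361/298 (u = -361*1/298 = -361/298 ≈ -1.2114)
((150 + z) + u)² = ((150 - 7) - 361/298)² = (143 - 361/298)² = (42253/298)² = 1785316009/88804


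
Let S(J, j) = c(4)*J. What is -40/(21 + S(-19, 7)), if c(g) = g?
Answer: 8/11 ≈ 0.72727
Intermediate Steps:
S(J, j) = 4*J
-40/(21 + S(-19, 7)) = -40/(21 + 4*(-19)) = -40/(21 - 76) = -40/(-55) = -40*(-1/55) = 8/11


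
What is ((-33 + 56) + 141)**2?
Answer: 26896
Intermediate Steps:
((-33 + 56) + 141)**2 = (23 + 141)**2 = 164**2 = 26896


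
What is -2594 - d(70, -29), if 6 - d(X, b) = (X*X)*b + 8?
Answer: -144692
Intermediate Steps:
d(X, b) = -2 - b*X**2 (d(X, b) = 6 - ((X*X)*b + 8) = 6 - (X**2*b + 8) = 6 - (b*X**2 + 8) = 6 - (8 + b*X**2) = 6 + (-8 - b*X**2) = -2 - b*X**2)
-2594 - d(70, -29) = -2594 - (-2 - 1*(-29)*70**2) = -2594 - (-2 - 1*(-29)*4900) = -2594 - (-2 + 142100) = -2594 - 1*142098 = -2594 - 142098 = -144692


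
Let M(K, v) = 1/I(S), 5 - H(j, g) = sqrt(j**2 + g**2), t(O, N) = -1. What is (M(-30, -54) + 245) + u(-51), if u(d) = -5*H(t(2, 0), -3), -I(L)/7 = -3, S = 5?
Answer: 4621/21 + 5*sqrt(10) ≈ 235.86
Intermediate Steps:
H(j, g) = 5 - sqrt(g**2 + j**2) (H(j, g) = 5 - sqrt(j**2 + g**2) = 5 - sqrt(g**2 + j**2))
I(L) = 21 (I(L) = -7*(-3) = 21)
M(K, v) = 1/21
u(d) = -25 + 5*sqrt(10) (u(d) = -5*(5 - sqrt((-3)**2 + (-1)**2)) = -5*(5 - sqrt(9 + 1)) = -5*(5 - sqrt(10)) = -25 + 5*sqrt(10))
(M(-30, -54) + 245) + u(-51) = (1/21 + 245) + (-25 + 5*sqrt(10)) = 5146/21 + (-25 + 5*sqrt(10)) = 4621/21 + 5*sqrt(10)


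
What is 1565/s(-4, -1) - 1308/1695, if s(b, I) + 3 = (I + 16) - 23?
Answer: -889021/6215 ≈ -143.04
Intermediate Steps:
s(b, I) = -10 + I (s(b, I) = -3 + ((I + 16) - 23) = -3 + ((16 + I) - 23) = -3 + (-7 + I) = -10 + I)
1565/s(-4, -1) - 1308/1695 = 1565/(-10 - 1) - 1308/1695 = 1565/(-11) - 1308*1/1695 = 1565*(-1/11) - 436/565 = -1565/11 - 436/565 = -889021/6215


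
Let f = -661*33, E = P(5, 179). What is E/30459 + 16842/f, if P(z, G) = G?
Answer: -15426847/20133399 ≈ -0.76623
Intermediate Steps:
E = 179
f = -21813
E/30459 + 16842/f = 179/30459 + 16842/(-21813) = 179*(1/30459) + 16842*(-1/21813) = 179/30459 - 5614/7271 = -15426847/20133399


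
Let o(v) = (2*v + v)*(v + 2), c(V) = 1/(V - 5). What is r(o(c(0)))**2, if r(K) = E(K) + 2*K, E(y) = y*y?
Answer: 385641/390625 ≈ 0.98724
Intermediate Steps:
E(y) = y**2
c(V) = 1/(-5 + V)
o(v) = 3*v*(2 + v) (o(v) = (3*v)*(2 + v) = 3*v*(2 + v))
r(K) = K**2 + 2*K
r(o(c(0)))**2 = ((3*(2 + 1/(-5 + 0))/(-5 + 0))*(2 + 3*(2 + 1/(-5 + 0))/(-5 + 0)))**2 = ((3*(2 + 1/(-5))/(-5))*(2 + 3*(2 + 1/(-5))/(-5)))**2 = ((3*(-1/5)*(2 - 1/5))*(2 + 3*(-1/5)*(2 - 1/5)))**2 = ((3*(-1/5)*(9/5))*(2 + 3*(-1/5)*(9/5)))**2 = (-27*(2 - 27/25)/25)**2 = (-27/25*23/25)**2 = (-621/625)**2 = 385641/390625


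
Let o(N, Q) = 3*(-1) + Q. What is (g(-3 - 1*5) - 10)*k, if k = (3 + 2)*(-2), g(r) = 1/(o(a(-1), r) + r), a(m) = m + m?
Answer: 1910/19 ≈ 100.53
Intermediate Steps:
a(m) = 2*m
o(N, Q) = -3 + Q
g(r) = 1/(-3 + 2*r) (g(r) = 1/((-3 + r) + r) = 1/(-3 + 2*r))
k = -10 (k = 5*(-2) = -10)
(g(-3 - 1*5) - 10)*k = (1/(-3 + 2*(-3 - 1*5)) - 10)*(-10) = (1/(-3 + 2*(-3 - 5)) - 10)*(-10) = (1/(-3 + 2*(-8)) - 10)*(-10) = (1/(-3 - 16) - 10)*(-10) = (1/(-19) - 10)*(-10) = (-1/19 - 10)*(-10) = -191/19*(-10) = 1910/19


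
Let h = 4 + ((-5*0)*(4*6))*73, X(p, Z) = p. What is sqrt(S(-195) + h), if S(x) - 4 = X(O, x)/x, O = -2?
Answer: sqrt(304590)/195 ≈ 2.8302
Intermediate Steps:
h = 4 (h = 4 + (0*24)*73 = 4 + 0*73 = 4 + 0 = 4)
S(x) = 4 - 2/x
sqrt(S(-195) + h) = sqrt((4 - 2/(-195)) + 4) = sqrt((4 - 2*(-1/195)) + 4) = sqrt((4 + 2/195) + 4) = sqrt(782/195 + 4) = sqrt(1562/195) = sqrt(304590)/195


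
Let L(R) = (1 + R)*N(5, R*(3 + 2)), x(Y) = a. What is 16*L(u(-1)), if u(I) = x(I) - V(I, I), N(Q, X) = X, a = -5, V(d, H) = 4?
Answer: 5760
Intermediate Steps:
x(Y) = -5
u(I) = -9 (u(I) = -5 - 1*4 = -5 - 4 = -9)
L(R) = 5*R*(1 + R) (L(R) = (1 + R)*(R*(3 + 2)) = (1 + R)*(R*5) = (1 + R)*(5*R) = 5*R*(1 + R))
16*L(u(-1)) = 16*(5*(-9)*(1 - 9)) = 16*(5*(-9)*(-8)) = 16*360 = 5760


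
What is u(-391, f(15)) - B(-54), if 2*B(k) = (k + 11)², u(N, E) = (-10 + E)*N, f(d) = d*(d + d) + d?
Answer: -357659/2 ≈ -1.7883e+5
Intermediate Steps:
f(d) = d + 2*d² (f(d) = d*(2*d) + d = 2*d² + d = d + 2*d²)
u(N, E) = N*(-10 + E)
B(k) = (11 + k)²/2 (B(k) = (k + 11)²/2 = (11 + k)²/2)
u(-391, f(15)) - B(-54) = -391*(-10 + 15*(1 + 2*15)) - (11 - 54)²/2 = -391*(-10 + 15*(1 + 30)) - (-43)²/2 = -391*(-10 + 15*31) - 1849/2 = -391*(-10 + 465) - 1*1849/2 = -391*455 - 1849/2 = -177905 - 1849/2 = -357659/2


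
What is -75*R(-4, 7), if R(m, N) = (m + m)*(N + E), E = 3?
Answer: 6000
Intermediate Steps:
R(m, N) = 2*m*(3 + N) (R(m, N) = (m + m)*(N + 3) = (2*m)*(3 + N) = 2*m*(3 + N))
-75*R(-4, 7) = -150*(-4)*(3 + 7) = -150*(-4)*10 = -75*(-80) = 6000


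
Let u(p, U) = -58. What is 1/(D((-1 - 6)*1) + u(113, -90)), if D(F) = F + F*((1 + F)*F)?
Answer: -1/359 ≈ -0.0027855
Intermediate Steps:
D(F) = F + F²*(1 + F) (D(F) = F + F*(F*(1 + F)) = F + F²*(1 + F))
1/(D((-1 - 6)*1) + u(113, -90)) = 1/(((-1 - 6)*1)*(1 + (-1 - 6)*1 + ((-1 - 6)*1)²) - 58) = 1/((-7*1)*(1 - 7*1 + (-7*1)²) - 58) = 1/(-7*(1 - 7 + (-7)²) - 58) = 1/(-7*(1 - 7 + 49) - 58) = 1/(-7*43 - 58) = 1/(-301 - 58) = 1/(-359) = -1/359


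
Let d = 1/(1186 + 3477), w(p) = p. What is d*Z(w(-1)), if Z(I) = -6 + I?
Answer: -7/4663 ≈ -0.0015012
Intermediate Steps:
d = 1/4663 ≈ 0.00021445
d*Z(w(-1)) = (-6 - 1)/4663 = (1/4663)*(-7) = -7/4663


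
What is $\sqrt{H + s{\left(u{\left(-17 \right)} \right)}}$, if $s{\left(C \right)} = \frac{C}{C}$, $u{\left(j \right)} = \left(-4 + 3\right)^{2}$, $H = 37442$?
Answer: $\sqrt{37443} \approx 193.5$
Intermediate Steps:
$u{\left(j \right)} = 1$ ($u{\left(j \right)} = \left(-1\right)^{2} = 1$)
$s{\left(C \right)} = 1$
$\sqrt{H + s{\left(u{\left(-17 \right)} \right)}} = \sqrt{37442 + 1} = \sqrt{37443}$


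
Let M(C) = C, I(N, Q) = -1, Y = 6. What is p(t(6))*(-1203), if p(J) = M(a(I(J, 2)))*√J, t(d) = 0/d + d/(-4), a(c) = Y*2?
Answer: -7218*I*√6 ≈ -17680.0*I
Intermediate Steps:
a(c) = 12 (a(c) = 6*2 = 12)
t(d) = -d/4 (t(d) = 0 + d*(-¼) = 0 - d/4 = -d/4)
p(J) = 12*√J
p(t(6))*(-1203) = (12*√(-¼*6))*(-1203) = (12*√(-3/2))*(-1203) = (12*(I*√6/2))*(-1203) = (6*I*√6)*(-1203) = -7218*I*√6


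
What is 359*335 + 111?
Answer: 120376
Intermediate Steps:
359*335 + 111 = 120265 + 111 = 120376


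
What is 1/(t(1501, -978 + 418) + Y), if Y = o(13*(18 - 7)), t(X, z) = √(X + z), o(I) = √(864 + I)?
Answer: 1/(√941 + √1007) ≈ 0.016023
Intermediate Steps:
Y = √1007 (Y = √(864 + 13*(18 - 7)) = √(864 + 13*11) = √(864 + 143) = √1007 ≈ 31.733)
1/(t(1501, -978 + 418) + Y) = 1/(√(1501 + (-978 + 418)) + √1007) = 1/(√(1501 - 560) + √1007) = 1/(√941 + √1007)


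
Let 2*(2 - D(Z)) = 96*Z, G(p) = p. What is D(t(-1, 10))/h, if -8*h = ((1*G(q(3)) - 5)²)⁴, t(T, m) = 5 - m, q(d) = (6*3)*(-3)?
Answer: -1936/146830437604321 ≈ -1.3185e-11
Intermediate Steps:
q(d) = -54 (q(d) = 18*(-3) = -54)
D(Z) = 2 - 48*Z
h = -146830437604321/8 (h = -(1*(-54) - 5)⁸/8 = -(-54 - 5)⁸/8 = -((-59)²)⁴/8 = -⅛*3481⁴ = -⅛*146830437604321 = -146830437604321/8 ≈ -1.8354e+13)
D(t(-1, 10))/h = (2 - 48*(5 - 1*10))/(-146830437604321/8) = (2 - 48*(5 - 10))*(-8/146830437604321) = (2 - 48*(-5))*(-8/146830437604321) = (2 + 240)*(-8/146830437604321) = 242*(-8/146830437604321) = -1936/146830437604321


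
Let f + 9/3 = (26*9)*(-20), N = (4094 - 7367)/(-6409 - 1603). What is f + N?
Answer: -37516923/8012 ≈ -4682.6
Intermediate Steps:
N = 3273/8012 (N = -3273/(-8012) = -3273*(-1/8012) = 3273/8012 ≈ 0.40851)
f = -4683 (f = -3 + (26*9)*(-20) = -3 + 234*(-20) = -3 - 4680 = -4683)
f + N = -4683 + 3273/8012 = -37516923/8012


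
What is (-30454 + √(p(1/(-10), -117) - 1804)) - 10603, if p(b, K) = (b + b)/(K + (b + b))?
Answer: -41057 + I*√619485798/586 ≈ -41057.0 + 42.474*I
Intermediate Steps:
p(b, K) = 2*b/(K + 2*b) (p(b, K) = (2*b)/(K + 2*b) = 2*b/(K + 2*b))
(-30454 + √(p(1/(-10), -117) - 1804)) - 10603 = (-30454 + √(2/(-10*(-117 + 2/(-10))) - 1804)) - 10603 = (-30454 + √(2*(-⅒)/(-117 + 2*(-⅒)) - 1804)) - 10603 = (-30454 + √(2*(-⅒)/(-117 - ⅕) - 1804)) - 10603 = (-30454 + √(2*(-⅒)/(-586/5) - 1804)) - 10603 = (-30454 + √(2*(-⅒)*(-5/586) - 1804)) - 10603 = (-30454 + √(1/586 - 1804)) - 10603 = (-30454 + √(-1057143/586)) - 10603 = (-30454 + I*√619485798/586) - 10603 = -41057 + I*√619485798/586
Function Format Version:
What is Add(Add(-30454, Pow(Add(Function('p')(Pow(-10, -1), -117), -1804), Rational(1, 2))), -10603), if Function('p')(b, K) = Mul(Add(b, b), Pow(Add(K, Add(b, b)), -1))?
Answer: Add(-41057, Mul(Rational(1, 586), I, Pow(619485798, Rational(1, 2)))) ≈ Add(-41057., Mul(42.474, I))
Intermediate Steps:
Function('p')(b, K) = Mul(2, b, Pow(Add(K, Mul(2, b)), -1)) (Function('p')(b, K) = Mul(Mul(2, b), Pow(Add(K, Mul(2, b)), -1)) = Mul(2, b, Pow(Add(K, Mul(2, b)), -1)))
Add(Add(-30454, Pow(Add(Function('p')(Pow(-10, -1), -117), -1804), Rational(1, 2))), -10603) = Add(Add(-30454, Pow(Add(Mul(2, Pow(-10, -1), Pow(Add(-117, Mul(2, Pow(-10, -1))), -1)), -1804), Rational(1, 2))), -10603) = Add(Add(-30454, Pow(Add(Mul(2, Rational(-1, 10), Pow(Add(-117, Mul(2, Rational(-1, 10))), -1)), -1804), Rational(1, 2))), -10603) = Add(Add(-30454, Pow(Add(Mul(2, Rational(-1, 10), Pow(Add(-117, Rational(-1, 5)), -1)), -1804), Rational(1, 2))), -10603) = Add(Add(-30454, Pow(Add(Mul(2, Rational(-1, 10), Pow(Rational(-586, 5), -1)), -1804), Rational(1, 2))), -10603) = Add(Add(-30454, Pow(Add(Mul(2, Rational(-1, 10), Rational(-5, 586)), -1804), Rational(1, 2))), -10603) = Add(Add(-30454, Pow(Add(Rational(1, 586), -1804), Rational(1, 2))), -10603) = Add(Add(-30454, Pow(Rational(-1057143, 586), Rational(1, 2))), -10603) = Add(Add(-30454, Mul(Rational(1, 586), I, Pow(619485798, Rational(1, 2)))), -10603) = Add(-41057, Mul(Rational(1, 586), I, Pow(619485798, Rational(1, 2))))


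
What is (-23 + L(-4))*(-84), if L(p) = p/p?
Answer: 1848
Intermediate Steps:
L(p) = 1
(-23 + L(-4))*(-84) = (-23 + 1)*(-84) = -22*(-84) = 1848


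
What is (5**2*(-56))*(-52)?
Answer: 72800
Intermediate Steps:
(5**2*(-56))*(-52) = (25*(-56))*(-52) = -1400*(-52) = 72800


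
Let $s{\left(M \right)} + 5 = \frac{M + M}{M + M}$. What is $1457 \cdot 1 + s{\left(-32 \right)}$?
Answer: $1453$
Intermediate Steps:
$s{\left(M \right)} = -4$ ($s{\left(M \right)} = -5 + \frac{M + M}{M + M} = -5 + \frac{2 M}{2 M} = -5 + 2 M \frac{1}{2 M} = -5 + 1 = -4$)
$1457 \cdot 1 + s{\left(-32 \right)} = 1457 \cdot 1 - 4 = 1457 - 4 = 1453$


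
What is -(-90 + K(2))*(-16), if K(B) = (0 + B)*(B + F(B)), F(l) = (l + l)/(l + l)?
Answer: -1344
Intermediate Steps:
F(l) = 1 (F(l) = (2*l)/((2*l)) = (2*l)*(1/(2*l)) = 1)
K(B) = B*(1 + B) (K(B) = (0 + B)*(B + 1) = B*(1 + B))
-(-90 + K(2))*(-16) = -(-90 + 2*(1 + 2))*(-16) = -(-90 + 2*3)*(-16) = -(-90 + 6)*(-16) = -(-84)*(-16) = -1*1344 = -1344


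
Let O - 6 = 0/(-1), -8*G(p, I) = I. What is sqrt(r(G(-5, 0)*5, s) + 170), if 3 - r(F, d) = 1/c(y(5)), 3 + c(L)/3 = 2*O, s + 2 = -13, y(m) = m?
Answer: sqrt(14010)/9 ≈ 13.152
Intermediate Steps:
G(p, I) = -I/8
O = 6 (O = 6 + 0/(-1) = 6 + 0*(-1) = 6 + 0 = 6)
s = -15 (s = -2 - 13 = -15)
c(L) = 27 (c(L) = -9 + 3*(2*6) = -9 + 3*12 = -9 + 36 = 27)
r(F, d) = 80/27 (r(F, d) = 3 - 1/27 = 80/27)
sqrt(r(G(-5, 0)*5, s) + 170) = sqrt(80/27 + 170) = sqrt(4670/27) = sqrt(14010)/9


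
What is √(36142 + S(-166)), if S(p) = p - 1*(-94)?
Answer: √36070 ≈ 189.92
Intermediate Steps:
S(p) = 94 + p (S(p) = p + 94 = 94 + p)
√(36142 + S(-166)) = √(36142 + (94 - 166)) = √(36142 - 72) = √36070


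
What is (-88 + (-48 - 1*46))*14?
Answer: -2548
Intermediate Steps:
(-88 + (-48 - 1*46))*14 = (-88 + (-48 - 46))*14 = (-88 - 94)*14 = -182*14 = -2548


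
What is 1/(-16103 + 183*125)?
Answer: 1/6772 ≈ 0.00014767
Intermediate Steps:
1/(-16103 + 183*125) = 1/(-16103 + 22875) = 1/6772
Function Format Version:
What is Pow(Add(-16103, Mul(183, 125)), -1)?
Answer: Rational(1, 6772) ≈ 0.00014767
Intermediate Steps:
Pow(Add(-16103, Mul(183, 125)), -1) = Pow(Add(-16103, 22875), -1) = Pow(6772, -1) = Rational(1, 6772)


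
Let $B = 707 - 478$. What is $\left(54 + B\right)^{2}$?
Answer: $80089$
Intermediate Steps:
$B = 229$ ($B = 707 - 478 = 229$)
$\left(54 + B\right)^{2} = \left(54 + 229\right)^{2} = 283^{2} = 80089$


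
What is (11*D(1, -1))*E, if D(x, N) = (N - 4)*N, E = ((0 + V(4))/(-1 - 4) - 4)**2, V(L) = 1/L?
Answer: 72171/80 ≈ 902.14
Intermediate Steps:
V(L) = 1/L
E = 6561/400 (E = ((0 + 1/4)/(-1 - 4) - 4)**2 = ((0 + 1/4)/(-5) - 4)**2 = ((1/4)*(-1/5) - 4)**2 = (-1/20 - 4)**2 = (-81/20)**2 = 6561/400 ≈ 16.402)
D(x, N) = N*(-4 + N) (D(x, N) = (-4 + N)*N = N*(-4 + N))
(11*D(1, -1))*E = (11*(-(-4 - 1)))*(6561/400) = (11*(-1*(-5)))*(6561/400) = (11*5)*(6561/400) = 55*(6561/400) = 72171/80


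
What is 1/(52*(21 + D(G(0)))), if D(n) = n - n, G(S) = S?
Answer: 1/1092 ≈ 0.00091575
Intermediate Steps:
D(n) = 0
1/(52*(21 + D(G(0)))) = 1/(52*(21 + 0)) = 1/(52*21) = 1/1092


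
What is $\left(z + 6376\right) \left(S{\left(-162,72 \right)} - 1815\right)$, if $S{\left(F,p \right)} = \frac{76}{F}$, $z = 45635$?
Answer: $- \frac{849819287}{9} \approx -9.4424 \cdot 10^{7}$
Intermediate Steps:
$\left(z + 6376\right) \left(S{\left(-162,72 \right)} - 1815\right) = \left(45635 + 6376\right) \left(\frac{76}{-162} - 1815\right) = 52011 \left(76 \left(- \frac{1}{162}\right) - 1815\right) = 52011 \left(- \frac{38}{81} - 1815\right) = 52011 \left(- \frac{147053}{81}\right) = - \frac{849819287}{9}$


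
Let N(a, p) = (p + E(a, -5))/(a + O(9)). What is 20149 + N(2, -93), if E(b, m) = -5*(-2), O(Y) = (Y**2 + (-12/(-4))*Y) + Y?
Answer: 2397648/119 ≈ 20148.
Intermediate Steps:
O(Y) = Y**2 + 4*Y (O(Y) = (Y**2 + (-12*(-1/4))*Y) + Y = (Y**2 + 3*Y) + Y = Y**2 + 4*Y)
E(b, m) = 10
N(a, p) = (10 + p)/(117 + a) (N(a, p) = (p + 10)/(a + 9*(4 + 9)) = (10 + p)/(a + 9*13) = (10 + p)/(a + 117) = (10 + p)/(117 + a))
20149 + N(2, -93) = 20149 + (10 - 93)/(117 + 2) = 20149 - 83/119 = 2397648/119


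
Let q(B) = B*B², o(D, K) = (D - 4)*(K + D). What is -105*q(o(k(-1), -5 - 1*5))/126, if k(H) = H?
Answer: -831875/6 ≈ -1.3865e+5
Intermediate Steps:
o(D, K) = (-4 + D)*(D + K)
q(B) = B³
-105*q(o(k(-1), -5 - 1*5))/126 = -105*((-1)² - 4*(-1) - 4*(-5 - 1*5) - (-5 - 1*5))³/126 = -105*(1 + 4 - 4*(-5 - 5) - (-5 - 5))³/126 = -105*(1 + 4 - 4*(-10) - 1*(-10))³/126 = -105*(1 + 4 + 40 + 10)³/126 = -105/(126/(55³)) = -105/(126/166375) = -105/(126*(1/166375)) = -105/126/166375 = -105*166375/126 = -831875/6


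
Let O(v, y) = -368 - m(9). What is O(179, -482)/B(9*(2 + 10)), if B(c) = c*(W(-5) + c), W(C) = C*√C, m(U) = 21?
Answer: -389/11789 - 1945*I*√5/1273212 ≈ -0.032997 - 0.0034159*I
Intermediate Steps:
W(C) = C^(3/2)
O(v, y) = -389 (O(v, y) = -368 - 1*21 = -368 - 21 = -389)
B(c) = c*(c - 5*I*√5) (B(c) = c*((-5)^(3/2) + c) = c*(-5*I*√5 + c) = c*(c - 5*I*√5))
O(179, -482)/B(9*(2 + 10)) = -389*1/(9*(2 + 10)*(9*(2 + 10) - 5*I*√5)) = -389*1/(108*(9*12 - 5*I*√5)) = -389*1/(108*(108 - 5*I*√5)) = -389/(11664 - 540*I*√5)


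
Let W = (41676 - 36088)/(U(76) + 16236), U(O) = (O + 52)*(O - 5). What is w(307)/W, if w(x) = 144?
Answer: 911664/1397 ≈ 652.59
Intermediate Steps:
U(O) = (-5 + O)*(52 + O) (U(O) = (52 + O)*(-5 + O) = (-5 + O)*(52 + O))
W = 1397/6331 (W = (41676 - 36088)/((-260 + 76**2 + 47*76) + 16236) = 5588/((-260 + 5776 + 3572) + 16236) = 5588/(9088 + 16236) = 5588/25324 = 5588*(1/25324) = 1397/6331 ≈ 0.22066)
w(307)/W = 144/(1397/6331) = 144*(6331/1397) = 911664/1397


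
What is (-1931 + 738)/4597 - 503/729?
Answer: -3181988/3351213 ≈ -0.94950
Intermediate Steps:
(-1931 + 738)/4597 - 503/729 = -1193*1/4597 - 503*1/729 = -1193/4597 - 503/729 = -3181988/3351213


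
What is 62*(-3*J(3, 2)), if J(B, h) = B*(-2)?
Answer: 1116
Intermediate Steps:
J(B, h) = -2*B
62*(-3*J(3, 2)) = 62*(-(-6)*3) = 62*(-3*(-6)) = 62*18 = 1116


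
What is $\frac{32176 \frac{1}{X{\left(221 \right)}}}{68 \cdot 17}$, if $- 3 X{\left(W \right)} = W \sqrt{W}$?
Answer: $- \frac{24132 \sqrt{221}}{14115049} \approx -0.025416$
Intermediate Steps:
$X{\left(W \right)} = - \frac{W^{\frac{3}{2}}}{3}$ ($X{\left(W \right)} = - \frac{W \sqrt{W}}{3} = - \frac{W^{\frac{3}{2}}}{3}$)
$\frac{32176 \frac{1}{X{\left(221 \right)}}}{68 \cdot 17} = \frac{32176 \frac{1}{\left(- \frac{1}{3}\right) 221^{\frac{3}{2}}}}{68 \cdot 17} = \frac{32176 \frac{1}{\left(- \frac{1}{3}\right) 221 \sqrt{221}}}{1156} = \frac{32176}{\left(- \frac{221}{3}\right) \sqrt{221}} \cdot \frac{1}{1156} = 32176 \left(- \frac{3 \sqrt{221}}{48841}\right) \frac{1}{1156} = - \frac{96528 \sqrt{221}}{48841} \cdot \frac{1}{1156} = - \frac{24132 \sqrt{221}}{14115049}$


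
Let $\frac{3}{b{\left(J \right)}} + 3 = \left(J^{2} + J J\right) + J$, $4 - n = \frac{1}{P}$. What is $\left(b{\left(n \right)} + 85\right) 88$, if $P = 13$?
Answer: $\frac{6687076}{893} \approx 7488.3$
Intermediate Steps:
$n = \frac{51}{13}$ ($n = 4 - \frac{1}{13} = \frac{51}{13} \approx 3.9231$)
$b{\left(J \right)} = \frac{3}{-3 + J + 2 J^{2}}$ ($b{\left(J \right)} = \frac{3}{-3 + \left(\left(J^{2} + J J\right) + J\right)} = \frac{3}{-3 + \left(\left(J^{2} + J^{2}\right) + J\right)} = \frac{3}{-3 + \left(2 J^{2} + J\right)} = \frac{3}{-3 + \left(J + 2 J^{2}\right)} = \frac{3}{-3 + J + 2 J^{2}}$)
$\left(b{\left(n \right)} + 85\right) 88 = \left(\frac{3}{-3 + \frac{51}{13} + 2 \left(\frac{51}{13}\right)^{2}} + 85\right) 88 = \left(\frac{3}{-3 + \frac{51}{13} + 2 \cdot \frac{2601}{169}} + 85\right) 88 = \left(\frac{3}{-3 + \frac{51}{13} + \frac{5202}{169}} + 85\right) 88 = \left(\frac{3}{\frac{5358}{169}} + 85\right) 88 = \left(3 \cdot \frac{169}{5358} + 85\right) 88 = \left(\frac{169}{1786} + 85\right) 88 = \frac{151979}{1786} \cdot 88 = \frac{6687076}{893}$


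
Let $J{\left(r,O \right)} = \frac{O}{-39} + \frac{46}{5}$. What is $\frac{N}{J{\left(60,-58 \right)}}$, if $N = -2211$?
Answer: $- \frac{431145}{2084} \approx -206.88$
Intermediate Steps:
$J{\left(r,O \right)} = \frac{46}{5} - \frac{O}{39}$ ($J{\left(r,O \right)} = O \left(- \frac{1}{39}\right) + 46 \cdot \frac{1}{5} = - \frac{O}{39} + \frac{46}{5} = \frac{46}{5} - \frac{O}{39}$)
$\frac{N}{J{\left(60,-58 \right)}} = - \frac{2211}{\frac{46}{5} - - \frac{58}{39}} = - \frac{2211}{\frac{46}{5} + \frac{58}{39}} = - \frac{2211}{\frac{2084}{195}} = \left(-2211\right) \frac{195}{2084} = - \frac{431145}{2084}$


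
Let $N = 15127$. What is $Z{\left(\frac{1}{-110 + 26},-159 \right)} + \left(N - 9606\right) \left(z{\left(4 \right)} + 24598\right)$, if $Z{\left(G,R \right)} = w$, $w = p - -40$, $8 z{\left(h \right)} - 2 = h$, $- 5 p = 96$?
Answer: $\frac{2716194391}{20} \approx 1.3581 \cdot 10^{8}$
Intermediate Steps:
$p = - \frac{96}{5}$ ($p = \left(- \frac{1}{5}\right) 96 = - \frac{96}{5} \approx -19.2$)
$z{\left(h \right)} = \frac{1}{4} + \frac{h}{8}$
$w = \frac{104}{5}$ ($w = - \frac{96}{5} - -40 = - \frac{96}{5} + 40 = \frac{104}{5} \approx 20.8$)
$Z{\left(G,R \right)} = \frac{104}{5}$
$Z{\left(\frac{1}{-110 + 26},-159 \right)} + \left(N - 9606\right) \left(z{\left(4 \right)} + 24598\right) = \frac{104}{5} + \left(15127 - 9606\right) \left(\left(\frac{1}{4} + \frac{1}{8} \cdot 4\right) + 24598\right) = \frac{104}{5} + 5521 \left(\left(\frac{1}{4} + \frac{1}{2}\right) + 24598\right) = \frac{104}{5} + 5521 \left(\frac{3}{4} + 24598\right) = \frac{104}{5} + 5521 \cdot \frac{98395}{4} = \frac{104}{5} + \frac{543238795}{4} = \frac{2716194391}{20}$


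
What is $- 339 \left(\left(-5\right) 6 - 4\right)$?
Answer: $11526$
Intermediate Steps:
$- 339 \left(\left(-5\right) 6 - 4\right) = - 339 \left(-30 - 4\right) = \left(-339\right) \left(-34\right) = 11526$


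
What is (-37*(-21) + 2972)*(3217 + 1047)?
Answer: 15985736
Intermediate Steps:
(-37*(-21) + 2972)*(3217 + 1047) = (777 + 2972)*4264 = 3749*4264 = 15985736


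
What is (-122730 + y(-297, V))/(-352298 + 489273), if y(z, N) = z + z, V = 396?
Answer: -123324/136975 ≈ -0.90034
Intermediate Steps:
y(z, N) = 2*z
(-122730 + y(-297, V))/(-352298 + 489273) = (-122730 + 2*(-297))/(-352298 + 489273) = (-122730 - 594)/136975 = -123324*1/136975 = -123324/136975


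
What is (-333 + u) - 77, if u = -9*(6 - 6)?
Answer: -410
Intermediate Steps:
u = 0 (u = -9*0 = 0)
(-333 + u) - 77 = (-333 + 0) - 77 = -333 - 77 = -410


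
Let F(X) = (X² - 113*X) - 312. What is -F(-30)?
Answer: -3978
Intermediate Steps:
F(X) = -312 + X² - 113*X
-F(-30) = -(-312 + (-30)² - 113*(-30)) = -(-312 + 900 + 3390) = -1*3978 = -3978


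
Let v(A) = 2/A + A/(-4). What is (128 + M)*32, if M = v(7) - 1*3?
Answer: 27672/7 ≈ 3953.1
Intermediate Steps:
v(A) = 2/A - A/4 (v(A) = 2/A + A*(-¼) = 2/A - A/4)
M = -125/28 (M = (2/7 - ¼*7) - 1*3 = (2*(⅐) - 7/4) - 3 = (2/7 - 7/4) - 3 = -41/28 - 3 = -125/28 ≈ -4.4643)
(128 + M)*32 = (128 - 125/28)*32 = (3459/28)*32 = 27672/7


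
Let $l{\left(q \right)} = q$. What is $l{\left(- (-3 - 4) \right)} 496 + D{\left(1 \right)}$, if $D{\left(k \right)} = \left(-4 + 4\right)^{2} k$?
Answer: $3472$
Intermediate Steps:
$D{\left(k \right)} = 0$ ($D{\left(k \right)} = 0^{2} k = 0 k = 0$)
$l{\left(- (-3 - 4) \right)} 496 + D{\left(1 \right)} = - (-3 - 4) 496 + 0 = \left(-1\right) \left(-7\right) 496 + 0 = 7 \cdot 496 + 0 = 3472 + 0 = 3472$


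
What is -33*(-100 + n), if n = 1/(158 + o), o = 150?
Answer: 92397/28 ≈ 3299.9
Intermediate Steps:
n = 1/308 (n = 1/(158 + 150) = 1/308 ≈ 0.0032468)
-33*(-100 + n) = -33*(-100 + 1/308) = -33*(-30799/308) = 92397/28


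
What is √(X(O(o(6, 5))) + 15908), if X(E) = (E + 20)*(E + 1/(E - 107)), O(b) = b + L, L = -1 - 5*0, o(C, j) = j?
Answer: 2*√42445991/103 ≈ 126.51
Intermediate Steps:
L = -1 (L = -1 + 0 = -1)
O(b) = -1 + b (O(b) = b - 1 = -1 + b)
X(E) = (20 + E)*(E + 1/(-107 + E))
√(X(O(o(6, 5))) + 15908) = √((20 + (-1 + 5)³ - 2139*(-1 + 5) - 87*(-1 + 5)²)/(-107 + (-1 + 5)) + 15908) = √((20 + 4³ - 2139*4 - 87*4²)/(-107 + 4) + 15908) = √((20 + 64 - 8556 - 87*16)/(-103) + 15908) = √(-(20 + 64 - 8556 - 1392)/103 + 15908) = √(-1/103*(-9864) + 15908) = √(9864/103 + 15908) = √(1648388/103) = 2*√42445991/103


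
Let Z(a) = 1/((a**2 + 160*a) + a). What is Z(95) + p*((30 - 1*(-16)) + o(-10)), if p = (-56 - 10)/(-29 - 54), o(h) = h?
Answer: 57784403/2018560 ≈ 28.627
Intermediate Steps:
p = 66/83 (p = -66/(-83) = -66*(-1/83) = 66/83 ≈ 0.79518)
Z(a) = 1/(a**2 + 161*a)
Z(95) + p*((30 - 1*(-16)) + o(-10)) = 1/(95*(161 + 95)) + 66*((30 - 1*(-16)) - 10)/83 = (1/95)/256 + 66*((30 + 16) - 10)/83 = (1/95)*(1/256) + 66*(46 - 10)/83 = 1/24320 + (66/83)*36 = 1/24320 + 2376/83 = 57784403/2018560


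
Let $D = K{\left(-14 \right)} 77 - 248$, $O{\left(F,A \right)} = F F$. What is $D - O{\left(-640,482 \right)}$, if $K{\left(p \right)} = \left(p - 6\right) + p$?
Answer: $-412466$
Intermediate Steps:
$K{\left(p \right)} = -6 + 2 p$ ($K{\left(p \right)} = \left(-6 + p\right) + p = -6 + 2 p$)
$O{\left(F,A \right)} = F^{2}$
$D = -2866$ ($D = \left(-6 + 2 \left(-14\right)\right) 77 - 248 = \left(-6 - 28\right) 77 - 248 = \left(-34\right) 77 - 248 = -2618 - 248 = -2866$)
$D - O{\left(-640,482 \right)} = -2866 - \left(-640\right)^{2} = -2866 - 409600 = -412466$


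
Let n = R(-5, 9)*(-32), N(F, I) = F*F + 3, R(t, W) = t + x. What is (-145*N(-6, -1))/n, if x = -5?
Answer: -1131/64 ≈ -17.672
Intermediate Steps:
R(t, W) = -5 + t (R(t, W) = t - 5 = -5 + t)
N(F, I) = 3 + F**2 (N(F, I) = F**2 + 3 = 3 + F**2)
n = 320 (n = (-5 - 5)*(-32) = -10*(-32) = 320)
(-145*N(-6, -1))/n = -145*(3 + (-6)**2)/320 = -145*(3 + 36)*(1/320) = -145*39*(1/320) = -5655*1/320 = -1131/64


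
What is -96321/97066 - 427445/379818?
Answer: -19518706487/9216853497 ≈ -2.1177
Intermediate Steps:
-96321/97066 - 427445/379818 = -19518706487/9216853497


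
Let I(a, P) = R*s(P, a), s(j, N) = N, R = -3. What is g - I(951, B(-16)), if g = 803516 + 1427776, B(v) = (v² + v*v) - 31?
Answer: 2234145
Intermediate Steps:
B(v) = -31 + 2*v² (B(v) = (v² + v²) - 31 = 2*v² - 31 = -31 + 2*v²)
I(a, P) = -3*a
g = 2231292
g - I(951, B(-16)) = 2231292 - (-3)*951 = 2231292 - 1*(-2853) = 2231292 + 2853 = 2234145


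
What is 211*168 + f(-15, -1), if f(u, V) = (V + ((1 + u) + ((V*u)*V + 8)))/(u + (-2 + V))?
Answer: 319043/9 ≈ 35449.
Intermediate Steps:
f(u, V) = (9 + V + u + u*V**2)/(-2 + V + u) (f(u, V) = (V + ((1 + u) + (u*V**2 + 8)))/(-2 + V + u) = (V + ((1 + u) + (8 + u*V**2)))/(-2 + V + u) = (V + (9 + u + u*V**2))/(-2 + V + u) = (9 + V + u + u*V**2)/(-2 + V + u))
211*168 + f(-15, -1) = 211*168 + (9 - 1 - 15 - 15*(-1)**2)/(-2 - 1 - 15) = 35448 + (9 - 1 - 15 - 15*1)/(-18) = 35448 - (9 - 1 - 15 - 15)/18 = 35448 - 1/18*(-22) = 35448 + 11/9 = 319043/9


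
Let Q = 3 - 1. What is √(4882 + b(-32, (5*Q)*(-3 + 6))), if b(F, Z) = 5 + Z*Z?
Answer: 3*√643 ≈ 76.072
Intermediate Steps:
Q = 2
b(F, Z) = 5 + Z²
√(4882 + b(-32, (5*Q)*(-3 + 6))) = √(4882 + (5 + ((5*2)*(-3 + 6))²)) = √(4882 + (5 + (10*3)²)) = √(4882 + (5 + 30²)) = √(4882 + (5 + 900)) = √(4882 + 905) = √5787 = 3*√643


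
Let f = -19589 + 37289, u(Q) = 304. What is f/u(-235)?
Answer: 4425/76 ≈ 58.224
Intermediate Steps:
f = 17700
f/u(-235) = 17700/304 = 17700*(1/304) = 4425/76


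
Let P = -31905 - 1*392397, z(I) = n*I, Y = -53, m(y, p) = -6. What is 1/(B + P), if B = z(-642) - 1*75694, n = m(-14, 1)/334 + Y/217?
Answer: -36239/18113254760 ≈ -2.0007e-6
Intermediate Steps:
n = -9502/36239 (n = -6/334 - 53/217 = -6*1/334 - 53*1/217 = -3/167 - 53/217 = -9502/36239 ≈ -0.26220)
z(I) = -9502*I/36239
P = -424302 (P = -31905 - 392397 = -424302)
B = -2736974582/36239 (B = -9502/36239*(-642) - 1*75694 = 6100284/36239 - 75694 = -2736974582/36239 ≈ -75526.)
1/(B + P) = 1/(-2736974582/36239 - 424302) = 1/(-18113254760/36239) = -36239/18113254760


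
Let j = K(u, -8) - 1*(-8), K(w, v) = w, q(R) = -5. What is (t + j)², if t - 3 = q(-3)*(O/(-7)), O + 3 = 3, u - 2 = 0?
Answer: 169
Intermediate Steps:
u = 2 (u = 2 + 0 = 2)
O = 0 (O = -3 + 3 = 0)
j = 10 (j = 2 - 1*(-8) = 2 + 8 = 10)
t = 3 (t = 3 - 0/(-7) = 3 - 0*(-1)/7 = 3 - 5*0 = 3 + 0 = 3)
(t + j)² = (3 + 10)² = 13² = 169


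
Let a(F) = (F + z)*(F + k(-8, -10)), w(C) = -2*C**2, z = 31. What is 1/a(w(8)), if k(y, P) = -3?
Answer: 1/12707 ≈ 7.8697e-5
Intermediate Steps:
a(F) = (-3 + F)*(31 + F) (a(F) = (F + 31)*(F - 3) = (31 + F)*(-3 + F) = (-3 + F)*(31 + F))
1/a(w(8)) = 1/(-93 + (-2*8**2)**2 + 28*(-2*8**2)) = 1/(-93 + (-2*64)**2 + 28*(-2*64)) = 1/(-93 + (-128)**2 + 28*(-128)) = 1/(-93 + 16384 - 3584) = 1/12707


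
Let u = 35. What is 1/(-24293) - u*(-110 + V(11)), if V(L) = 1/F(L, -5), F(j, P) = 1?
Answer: 92677794/24293 ≈ 3815.0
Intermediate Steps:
V(L) = 1 (V(L) = 1/1 = 1)
1/(-24293) - u*(-110 + V(11)) = 1/(-24293) - 35*(-110 + 1) = -1/24293 - 35*(-109) = -1/24293 - 1*(-3815) = -1/24293 + 3815 = 92677794/24293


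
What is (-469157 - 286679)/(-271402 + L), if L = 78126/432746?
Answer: 163542502828/58724025883 ≈ 2.7849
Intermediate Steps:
L = 39063/216373 (L = 78126*(1/432746) = 39063/216373 ≈ 0.18054)
(-469157 - 286679)/(-271402 + L) = (-469157 - 286679)/(-271402 + 39063/216373) = -755836/(-58724025883/216373) = -755836*(-216373/58724025883) = 163542502828/58724025883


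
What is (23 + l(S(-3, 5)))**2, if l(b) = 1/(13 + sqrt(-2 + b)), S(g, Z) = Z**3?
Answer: 286791/529 - 1071*sqrt(123)/1058 ≈ 530.91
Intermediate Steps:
(23 + l(S(-3, 5)))**2 = (23 + 1/(13 + sqrt(-2 + 5**3)))**2 = (23 + 1/(13 + sqrt(-2 + 125)))**2 = (23 + 1/(13 + sqrt(123)))**2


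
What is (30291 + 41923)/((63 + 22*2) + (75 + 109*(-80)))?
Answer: -36107/4269 ≈ -8.4579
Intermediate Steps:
(30291 + 41923)/((63 + 22*2) + (75 + 109*(-80))) = 72214/((63 + 44) + (75 - 8720)) = 72214/(107 - 8645) = 72214/(-8538) = 72214*(-1/8538) = -36107/4269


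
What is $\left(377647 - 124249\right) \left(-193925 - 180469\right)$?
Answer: $-94870690812$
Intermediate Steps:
$\left(377647 - 124249\right) \left(-193925 - 180469\right) = 253398 \left(-374394\right) = -94870690812$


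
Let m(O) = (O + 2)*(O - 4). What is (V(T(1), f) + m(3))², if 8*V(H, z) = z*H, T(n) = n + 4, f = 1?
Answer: 1225/64 ≈ 19.141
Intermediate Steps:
T(n) = 4 + n
m(O) = (-4 + O)*(2 + O) (m(O) = (2 + O)*(-4 + O) = (-4 + O)*(2 + O))
V(H, z) = H*z/8 (V(H, z) = (z*H)/8 = (H*z)/8 = H*z/8)
(V(T(1), f) + m(3))² = ((⅛)*(4 + 1)*1 + (-8 + 3² - 2*3))² = ((⅛)*5*1 + (-8 + 9 - 6))² = (5/8 - 5)² = (-35/8)² = 1225/64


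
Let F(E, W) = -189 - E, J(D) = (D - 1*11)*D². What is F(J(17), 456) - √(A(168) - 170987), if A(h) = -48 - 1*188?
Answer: -1923 - I*√171223 ≈ -1923.0 - 413.79*I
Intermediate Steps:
J(D) = D²*(-11 + D) (J(D) = (D - 11)*D² = (-11 + D)*D² = D²*(-11 + D))
A(h) = -236 (A(h) = -48 - 188 = -236)
F(J(17), 456) - √(A(168) - 170987) = (-189 - 17²*(-11 + 17)) - √(-236 - 170987) = (-189 - 289*6) - √(-171223) = (-189 - 1*1734) - I*√171223 = (-189 - 1734) - I*√171223 = -1923 - I*√171223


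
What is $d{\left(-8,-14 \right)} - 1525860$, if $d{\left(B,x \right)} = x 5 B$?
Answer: $-1525300$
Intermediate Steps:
$d{\left(B,x \right)} = 5 B x$ ($d{\left(B,x \right)} = 5 x B = 5 B x$)
$d{\left(-8,-14 \right)} - 1525860 = 5 \left(-8\right) \left(-14\right) - 1525860 = 560 - 1525860 = -1525300$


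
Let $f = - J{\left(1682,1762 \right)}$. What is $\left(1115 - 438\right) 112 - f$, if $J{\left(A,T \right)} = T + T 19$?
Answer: $111064$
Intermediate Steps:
$J{\left(A,T \right)} = 20 T$ ($J{\left(A,T \right)} = T + 19 T = 20 T$)
$f = -35240$ ($f = - 20 \cdot 1762 = \left(-1\right) 35240 = -35240$)
$\left(1115 - 438\right) 112 - f = \left(1115 - 438\right) 112 - -35240 = 677 \cdot 112 + 35240 = 75824 + 35240 = 111064$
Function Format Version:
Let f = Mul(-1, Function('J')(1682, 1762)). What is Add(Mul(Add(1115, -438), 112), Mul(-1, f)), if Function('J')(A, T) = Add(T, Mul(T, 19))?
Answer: 111064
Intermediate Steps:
Function('J')(A, T) = Mul(20, T) (Function('J')(A, T) = Add(T, Mul(19, T)) = Mul(20, T))
f = -35240 (f = Mul(-1, Mul(20, 1762)) = Mul(-1, 35240) = -35240)
Add(Mul(Add(1115, -438), 112), Mul(-1, f)) = Add(Mul(Add(1115, -438), 112), Mul(-1, -35240)) = Add(Mul(677, 112), 35240) = Add(75824, 35240) = 111064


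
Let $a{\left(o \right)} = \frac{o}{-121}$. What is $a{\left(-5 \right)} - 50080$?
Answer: $- \frac{6059675}{121} \approx -50080.0$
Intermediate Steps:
$a{\left(o \right)} = - \frac{o}{121}$ ($a{\left(o \right)} = o \left(- \frac{1}{121}\right) = - \frac{o}{121}$)
$a{\left(-5 \right)} - 50080 = \left(- \frac{1}{121}\right) \left(-5\right) - 50080 = \frac{5}{121} - 50080 = - \frac{6059675}{121}$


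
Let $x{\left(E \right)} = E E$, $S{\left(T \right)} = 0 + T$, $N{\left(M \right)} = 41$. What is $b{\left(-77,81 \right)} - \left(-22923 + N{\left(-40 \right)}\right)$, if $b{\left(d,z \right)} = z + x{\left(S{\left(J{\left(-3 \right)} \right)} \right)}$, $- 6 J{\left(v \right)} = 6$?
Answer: $22964$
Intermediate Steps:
$J{\left(v \right)} = -1$ ($J{\left(v \right)} = \left(- \frac{1}{6}\right) 6 = -1$)
$S{\left(T \right)} = T$
$x{\left(E \right)} = E^{2}$
$b{\left(d,z \right)} = 1 + z$ ($b{\left(d,z \right)} = z + \left(-1\right)^{2} = z + 1 = 1 + z$)
$b{\left(-77,81 \right)} - \left(-22923 + N{\left(-40 \right)}\right) = \left(1 + 81\right) + \left(22923 - 41\right) = 82 + \left(22923 - 41\right) = 82 + 22882 = 22964$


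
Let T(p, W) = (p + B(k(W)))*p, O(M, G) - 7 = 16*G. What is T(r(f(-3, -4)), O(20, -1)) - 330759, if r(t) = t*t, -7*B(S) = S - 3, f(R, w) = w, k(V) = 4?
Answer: -2313537/7 ≈ -3.3051e+5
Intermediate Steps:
O(M, G) = 7 + 16*G
B(S) = 3/7 - S/7 (B(S) = -(S - 3)/7 = -(-3 + S)/7 = 3/7 - S/7)
r(t) = t**2
T(p, W) = p*(-1/7 + p) (T(p, W) = (p + (3/7 - 1/7*4))*p = (p + (3/7 - 4/7))*p = (p - 1/7)*p = (-1/7 + p)*p = p*(-1/7 + p))
T(r(f(-3, -4)), O(20, -1)) - 330759 = (-4)**2*(-1/7 + (-4)**2) - 330759 = 16*(-1/7 + 16) - 330759 = 16*(111/7) - 330759 = 1776/7 - 330759 = -2313537/7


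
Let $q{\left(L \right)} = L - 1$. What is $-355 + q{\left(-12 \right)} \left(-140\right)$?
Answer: $1465$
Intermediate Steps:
$q{\left(L \right)} = -1 + L$ ($q{\left(L \right)} = L - 1 = -1 + L$)
$-355 + q{\left(-12 \right)} \left(-140\right) = -355 + \left(-1 - 12\right) \left(-140\right) = -355 - -1820 = -355 + 1820 = 1465$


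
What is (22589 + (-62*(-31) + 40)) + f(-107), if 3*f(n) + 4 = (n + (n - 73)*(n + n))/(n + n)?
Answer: 146939/6 ≈ 24490.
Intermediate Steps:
f(n) = -4/3 + (n + 2*n*(-73 + n))/(6*n) (f(n) = -4/3 + ((n + (n - 73)*(n + n))/(n + n))/3 = -4/3 + ((n + (-73 + n)*(2*n))/((2*n)))/3 = -4/3 + ((n + 2*n*(-73 + n))*(1/(2*n)))/3 = -4/3 + ((n + 2*n*(-73 + n))/(2*n))/3 = -4/3 + (n + 2*n*(-73 + n))/(6*n))
(22589 + (-62*(-31) + 40)) + f(-107) = (22589 + (-62*(-31) + 40)) + (-51/2 + (⅓)*(-107)) = (22589 + (1922 + 40)) + (-51/2 - 107/3) = (22589 + 1962) - 367/6 = 24551 - 367/6 = 146939/6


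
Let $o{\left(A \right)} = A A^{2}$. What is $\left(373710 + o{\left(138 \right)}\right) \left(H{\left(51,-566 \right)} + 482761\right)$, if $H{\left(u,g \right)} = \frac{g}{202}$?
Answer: $\frac{146362621785996}{101} \approx 1.4491 \cdot 10^{12}$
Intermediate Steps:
$H{\left(u,g \right)} = \frac{g}{202}$ ($H{\left(u,g \right)} = g \frac{1}{202} = \frac{g}{202}$)
$o{\left(A \right)} = A^{3}$
$\left(373710 + o{\left(138 \right)}\right) \left(H{\left(51,-566 \right)} + 482761\right) = \left(373710 + 138^{3}\right) \left(\frac{1}{202} \left(-566\right) + 482761\right) = \left(373710 + 2628072\right) \left(- \frac{283}{101} + 482761\right) = 3001782 \cdot \frac{48758578}{101} = \frac{146362621785996}{101}$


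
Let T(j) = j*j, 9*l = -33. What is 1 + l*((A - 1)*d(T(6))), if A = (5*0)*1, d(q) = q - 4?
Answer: 355/3 ≈ 118.33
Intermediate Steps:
l = -11/3 (l = (1/9)*(-33) = -11/3 ≈ -3.6667)
T(j) = j**2
d(q) = -4 + q
A = 0 (A = 0*1 = 0)
1 + l*((A - 1)*d(T(6))) = 1 - 11*(0 - 1)*(-4 + 6**2)/3 = 1 - (-11)*(-4 + 36)/3 = 1 - (-11)*32/3 = 1 - 11/3*(-32) = 1 + 352/3 = 355/3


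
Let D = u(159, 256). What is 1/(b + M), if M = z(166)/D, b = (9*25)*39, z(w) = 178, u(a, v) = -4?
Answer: 2/17461 ≈ 0.00011454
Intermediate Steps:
D = -4
b = 8775 (b = 225*39 = 8775)
M = -89/2 (M = 178/(-4) = 178*(-¼) = -89/2 ≈ -44.500)
1/(b + M) = 1/(8775 - 89/2) = 1/(17461/2) = 2/17461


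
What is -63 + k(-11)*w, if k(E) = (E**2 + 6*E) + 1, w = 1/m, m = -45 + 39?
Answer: -217/3 ≈ -72.333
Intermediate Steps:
m = -6
w = -1/6 (w = 1/(-6) = -1/6 ≈ -0.16667)
k(E) = 1 + E**2 + 6*E
-63 + k(-11)*w = -63 + (1 + (-11)**2 + 6*(-11))*(-1/6) = -63 + (1 + 121 - 66)*(-1/6) = -63 + 56*(-1/6) = -63 - 28/3 = -217/3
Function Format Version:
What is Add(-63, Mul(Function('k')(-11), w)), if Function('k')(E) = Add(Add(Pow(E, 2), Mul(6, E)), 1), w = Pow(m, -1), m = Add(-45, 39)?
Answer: Rational(-217, 3) ≈ -72.333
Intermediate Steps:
m = -6
w = Rational(-1, 6) (w = Pow(-6, -1) = Rational(-1, 6) ≈ -0.16667)
Function('k')(E) = Add(1, Pow(E, 2), Mul(6, E))
Add(-63, Mul(Function('k')(-11), w)) = Add(-63, Mul(Add(1, Pow(-11, 2), Mul(6, -11)), Rational(-1, 6))) = Add(-63, Mul(Add(1, 121, -66), Rational(-1, 6))) = Add(-63, Mul(56, Rational(-1, 6))) = Add(-63, Rational(-28, 3)) = Rational(-217, 3)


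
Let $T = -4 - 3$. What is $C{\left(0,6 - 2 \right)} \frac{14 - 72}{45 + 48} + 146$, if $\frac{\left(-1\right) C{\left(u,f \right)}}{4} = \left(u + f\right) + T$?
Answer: $\frac{4294}{31} \approx 138.52$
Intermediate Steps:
$T = -7$ ($T = -4 - 3 = -7$)
$C{\left(u,f \right)} = 28 - 4 f - 4 u$ ($C{\left(u,f \right)} = - 4 \left(\left(u + f\right) - 7\right) = - 4 \left(\left(f + u\right) - 7\right) = - 4 \left(-7 + f + u\right) = 28 - 4 f - 4 u$)
$C{\left(0,6 - 2 \right)} \frac{14 - 72}{45 + 48} + 146 = \left(28 - 4 \left(6 - 2\right) - 0\right) \frac{14 - 72}{45 + 48} + 146 = \left(28 - 16 + 0\right) \left(- \frac{58}{93}\right) + 146 = \left(28 - 16 + 0\right) \left(\left(-58\right) \frac{1}{93}\right) + 146 = 12 \left(- \frac{58}{93}\right) + 146 = - \frac{232}{31} + 146 = \frac{4294}{31}$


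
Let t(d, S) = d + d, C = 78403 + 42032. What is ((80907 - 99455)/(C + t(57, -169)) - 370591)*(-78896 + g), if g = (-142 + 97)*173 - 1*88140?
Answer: 7810022059876747/120549 ≈ 6.4787e+10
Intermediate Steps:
g = -95925 (g = -45*173 - 88140 = -7785 - 88140 = -95925)
C = 120435
t(d, S) = 2*d
((80907 - 99455)/(C + t(57, -169)) - 370591)*(-78896 + g) = ((80907 - 99455)/(120435 + 2*57) - 370591)*(-78896 - 95925) = (-18548/(120435 + 114) - 370591)*(-174821) = (-18548/120549 - 370591)*(-174821) = -44674393007/120549*(-174821) = 7810022059876747/120549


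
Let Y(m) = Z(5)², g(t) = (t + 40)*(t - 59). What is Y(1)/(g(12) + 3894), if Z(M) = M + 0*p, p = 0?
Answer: 1/58 ≈ 0.017241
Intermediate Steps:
g(t) = (-59 + t)*(40 + t) (g(t) = (40 + t)*(-59 + t) = (-59 + t)*(40 + t))
Z(M) = M (Z(M) = M + 0*0 = M + 0 = M)
Y(m) = 25 (Y(m) = 5² = 25)
Y(1)/(g(12) + 3894) = 25/((-2360 + 12² - 19*12) + 3894) = 25/((-2360 + 144 - 228) + 3894) = 25/(-2444 + 3894) = 25/1450 = (1/1450)*25 = 1/58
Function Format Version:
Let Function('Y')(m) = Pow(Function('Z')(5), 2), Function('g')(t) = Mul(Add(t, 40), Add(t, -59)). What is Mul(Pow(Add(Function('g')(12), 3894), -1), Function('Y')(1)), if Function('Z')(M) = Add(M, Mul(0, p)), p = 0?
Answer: Rational(1, 58) ≈ 0.017241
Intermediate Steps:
Function('g')(t) = Mul(Add(-59, t), Add(40, t)) (Function('g')(t) = Mul(Add(40, t), Add(-59, t)) = Mul(Add(-59, t), Add(40, t)))
Function('Z')(M) = M (Function('Z')(M) = Add(M, Mul(0, 0)) = Add(M, 0) = M)
Function('Y')(m) = 25 (Function('Y')(m) = Pow(5, 2) = 25)
Mul(Pow(Add(Function('g')(12), 3894), -1), Function('Y')(1)) = Mul(Pow(Add(Add(-2360, Pow(12, 2), Mul(-19, 12)), 3894), -1), 25) = Mul(Pow(Add(Add(-2360, 144, -228), 3894), -1), 25) = Mul(Pow(Add(-2444, 3894), -1), 25) = Mul(Pow(1450, -1), 25) = Mul(Rational(1, 1450), 25) = Rational(1, 58)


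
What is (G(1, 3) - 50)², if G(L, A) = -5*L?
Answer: 3025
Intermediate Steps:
(G(1, 3) - 50)² = (-5*1 - 50)² = (-5 - 50)² = (-55)² = 3025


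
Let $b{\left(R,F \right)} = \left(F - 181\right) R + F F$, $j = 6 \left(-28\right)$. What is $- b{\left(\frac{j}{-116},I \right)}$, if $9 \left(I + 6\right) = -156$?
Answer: $- \frac{64862}{261} \approx -248.51$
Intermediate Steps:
$j = -168$
$I = - \frac{70}{3}$ ($I = -6 + \frac{1}{9} \left(-156\right) = -6 - \frac{52}{3} = - \frac{70}{3} \approx -23.333$)
$b{\left(R,F \right)} = F^{2} + R \left(-181 + F\right)$ ($b{\left(R,F \right)} = \left(-181 + F\right) R + F^{2} = R \left(-181 + F\right) + F^{2} = F^{2} + R \left(-181 + F\right)$)
$- b{\left(\frac{j}{-116},I \right)} = - (\left(- \frac{70}{3}\right)^{2} - 181 \left(- \frac{168}{-116}\right) - \frac{70 \left(- \frac{168}{-116}\right)}{3}) = - (\frac{4900}{9} - 181 \left(\left(-168\right) \left(- \frac{1}{116}\right)\right) - \frac{70 \left(\left(-168\right) \left(- \frac{1}{116}\right)\right)}{3}) = - (\frac{4900}{9} - \frac{7602}{29} - \frac{980}{29}) = \left(-1\right) \frac{64862}{261} = - \frac{64862}{261}$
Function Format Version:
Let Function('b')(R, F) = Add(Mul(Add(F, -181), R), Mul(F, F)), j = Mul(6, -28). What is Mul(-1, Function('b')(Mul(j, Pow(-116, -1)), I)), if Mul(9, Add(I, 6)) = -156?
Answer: Rational(-64862, 261) ≈ -248.51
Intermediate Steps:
j = -168
I = Rational(-70, 3) (I = Add(-6, Mul(Rational(1, 9), -156)) = Add(-6, Rational(-52, 3)) = Rational(-70, 3) ≈ -23.333)
Function('b')(R, F) = Add(Pow(F, 2), Mul(R, Add(-181, F))) (Function('b')(R, F) = Add(Mul(Add(-181, F), R), Pow(F, 2)) = Add(Mul(R, Add(-181, F)), Pow(F, 2)) = Add(Pow(F, 2), Mul(R, Add(-181, F))))
Mul(-1, Function('b')(Mul(j, Pow(-116, -1)), I)) = Mul(-1, Add(Pow(Rational(-70, 3), 2), Mul(-181, Mul(-168, Pow(-116, -1))), Mul(Rational(-70, 3), Mul(-168, Pow(-116, -1))))) = Mul(-1, Add(Rational(4900, 9), Mul(-181, Mul(-168, Rational(-1, 116))), Mul(Rational(-70, 3), Mul(-168, Rational(-1, 116))))) = Mul(-1, Add(Rational(4900, 9), Mul(-181, Rational(42, 29)), Mul(Rational(-70, 3), Rational(42, 29)))) = Mul(-1, Add(Rational(4900, 9), Rational(-7602, 29), Rational(-980, 29))) = Mul(-1, Rational(64862, 261)) = Rational(-64862, 261)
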